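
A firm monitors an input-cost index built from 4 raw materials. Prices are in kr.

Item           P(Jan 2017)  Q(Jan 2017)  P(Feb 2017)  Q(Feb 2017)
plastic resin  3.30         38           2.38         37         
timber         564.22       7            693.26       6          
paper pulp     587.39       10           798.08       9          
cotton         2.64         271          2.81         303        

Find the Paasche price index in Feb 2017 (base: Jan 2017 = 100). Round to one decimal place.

128.0

Paasche price index uses current-period quantities as weights.
ΣP(Feb 2017)·Q(Feb 2017) = 2.38×37 + 693.26×6 + 798.08×9 + 2.81×303 = 88.06 + 4159.56 + 7182.72 + 851.43 = 12281.77
ΣP(Jan 2017)·Q(Feb 2017) = 3.30×37 + 564.22×6 + 587.39×9 + 2.64×303 = 122.1 + 3385.32 + 5286.51 + 799.92 = 9593.85
Index = 12281.77 / 9593.85 × 100 = 128.0171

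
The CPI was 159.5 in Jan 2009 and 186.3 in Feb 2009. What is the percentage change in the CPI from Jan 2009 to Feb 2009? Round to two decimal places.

Change = (186.3 − 159.5) / 159.5 × 100
       = 26.8 / 159.5 × 100 = 16.8025%

16.80%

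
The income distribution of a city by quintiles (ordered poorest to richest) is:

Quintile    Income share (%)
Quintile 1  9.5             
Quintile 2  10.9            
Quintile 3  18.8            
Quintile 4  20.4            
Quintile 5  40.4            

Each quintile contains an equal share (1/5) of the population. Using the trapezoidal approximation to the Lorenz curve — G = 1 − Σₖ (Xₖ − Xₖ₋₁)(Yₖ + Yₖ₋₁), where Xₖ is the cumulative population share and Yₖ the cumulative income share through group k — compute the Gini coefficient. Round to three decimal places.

0.285

Cumulative income shares Yₖ: 0.0950, 0.2040, 0.3920, 0.5960, 1.0000
Σ (Xₖ−Xₖ₋₁)(Yₖ+Yₖ₋₁) = (1/5)(0.0950+0.0000) + (1/5)(0.2040+0.0950) + (1/5)(0.3920+0.2040) + (1/5)(0.5960+0.3920) + (1/5)(1.0000+0.5960)
  = 0.0190 + 0.0598 + 0.1192 + 0.1976 + 0.3192 = 0.7148
G = 1 − 0.7148 = 0.2852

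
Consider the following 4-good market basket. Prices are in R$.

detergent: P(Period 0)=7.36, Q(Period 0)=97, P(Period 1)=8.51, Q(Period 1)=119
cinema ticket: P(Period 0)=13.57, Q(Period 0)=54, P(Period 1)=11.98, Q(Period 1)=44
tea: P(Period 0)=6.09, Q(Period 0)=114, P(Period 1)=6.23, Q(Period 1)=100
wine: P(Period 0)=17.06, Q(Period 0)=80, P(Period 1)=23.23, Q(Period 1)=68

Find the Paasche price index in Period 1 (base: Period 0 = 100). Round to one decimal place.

Paasche price index uses current-period quantities as weights.
ΣP(Period 1)·Q(Period 1) = 8.51×119 + 11.98×44 + 6.23×100 + 23.23×68 = 1012.69 + 527.12 + 623 + 1579.64 = 3742.45
ΣP(Period 0)·Q(Period 1) = 7.36×119 + 13.57×44 + 6.09×100 + 17.06×68 = 875.84 + 597.08 + 609 + 1160.08 = 3242
Index = 3742.45 / 3242 × 100 = 115.4365

115.4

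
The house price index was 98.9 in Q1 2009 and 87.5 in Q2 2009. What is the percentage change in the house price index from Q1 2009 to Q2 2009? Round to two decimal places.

-11.53%

Change = (87.5 − 98.9) / 98.9 × 100
       = -11.4 / 98.9 × 100 = -11.5268%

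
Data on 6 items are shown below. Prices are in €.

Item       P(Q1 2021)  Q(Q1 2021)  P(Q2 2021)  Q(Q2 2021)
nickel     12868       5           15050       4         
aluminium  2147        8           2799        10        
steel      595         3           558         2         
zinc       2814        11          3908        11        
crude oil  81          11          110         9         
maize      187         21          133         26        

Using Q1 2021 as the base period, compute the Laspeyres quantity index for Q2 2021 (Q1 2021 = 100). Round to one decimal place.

92.9

Laspeyres quantity index uses base-period prices as weights.
ΣP(Q1 2021)·Q(Q2 2021) = 12868×4 + 2147×10 + 595×2 + 2814×11 + 81×9 + 187×26 = 51472 + 21470 + 1190 + 30954 + 729 + 4862 = 110677
ΣP(Q1 2021)·Q(Q1 2021) = 12868×5 + 2147×8 + 595×3 + 2814×11 + 81×11 + 187×21 = 64340 + 17176 + 1785 + 30954 + 891 + 3927 = 119073
Index = 110677 / 119073 × 100 = 92.9489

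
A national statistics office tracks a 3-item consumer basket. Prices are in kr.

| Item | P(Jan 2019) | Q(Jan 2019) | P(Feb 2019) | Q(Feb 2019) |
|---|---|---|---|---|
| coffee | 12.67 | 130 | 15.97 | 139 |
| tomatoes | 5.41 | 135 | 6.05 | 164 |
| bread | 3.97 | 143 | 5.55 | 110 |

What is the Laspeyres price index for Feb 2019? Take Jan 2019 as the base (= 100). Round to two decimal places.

Laspeyres price index uses base-period quantities as weights.
ΣP(Feb 2019)·Q(Jan 2019) = 15.97×130 + 6.05×135 + 5.55×143 = 2076.1 + 816.75 + 793.65 = 3686.5
ΣP(Jan 2019)·Q(Jan 2019) = 12.67×130 + 5.41×135 + 3.97×143 = 1647.1 + 730.35 + 567.71 = 2945.16
Index = 3686.5 / 2945.16 × 100 = 125.1715

125.17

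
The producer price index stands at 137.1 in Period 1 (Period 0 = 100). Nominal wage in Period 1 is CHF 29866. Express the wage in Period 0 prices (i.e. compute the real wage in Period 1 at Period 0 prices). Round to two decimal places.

Real = Nominal ÷ (Index/100) = 29866 ÷ (137.1/100)
     = 29866 ÷ 1.371 = 21784.0992

21784.10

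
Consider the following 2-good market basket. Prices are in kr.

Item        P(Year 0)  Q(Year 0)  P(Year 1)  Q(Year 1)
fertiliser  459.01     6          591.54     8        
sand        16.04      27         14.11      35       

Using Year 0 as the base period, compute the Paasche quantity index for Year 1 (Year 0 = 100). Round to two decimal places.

Paasche quantity index uses current-period prices as weights.
ΣP(Year 1)·Q(Year 1) = 591.54×8 + 14.11×35 = 4732.32 + 493.85 = 5226.17
ΣP(Year 1)·Q(Year 0) = 591.54×6 + 14.11×27 = 3549.24 + 380.97 = 3930.21
Index = 5226.17 / 3930.21 × 100 = 132.9743

132.97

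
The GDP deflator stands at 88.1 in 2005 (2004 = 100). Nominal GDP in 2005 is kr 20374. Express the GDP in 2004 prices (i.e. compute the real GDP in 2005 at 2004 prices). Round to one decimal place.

23126.0

Real = Nominal ÷ (Index/100) = 20374 ÷ (88.1/100)
     = 20374 ÷ 0.881 = 23125.9932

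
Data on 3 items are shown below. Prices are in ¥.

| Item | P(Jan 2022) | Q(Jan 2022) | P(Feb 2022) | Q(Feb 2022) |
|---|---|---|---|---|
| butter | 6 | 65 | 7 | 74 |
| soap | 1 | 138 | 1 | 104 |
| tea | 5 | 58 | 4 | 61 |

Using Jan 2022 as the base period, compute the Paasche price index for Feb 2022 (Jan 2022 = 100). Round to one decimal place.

Paasche price index uses current-period quantities as weights.
ΣP(Feb 2022)·Q(Feb 2022) = 7×74 + 1×104 + 4×61 = 518 + 104 + 244 = 866
ΣP(Jan 2022)·Q(Feb 2022) = 6×74 + 1×104 + 5×61 = 444 + 104 + 305 = 853
Index = 866 / 853 × 100 = 101.5240

101.5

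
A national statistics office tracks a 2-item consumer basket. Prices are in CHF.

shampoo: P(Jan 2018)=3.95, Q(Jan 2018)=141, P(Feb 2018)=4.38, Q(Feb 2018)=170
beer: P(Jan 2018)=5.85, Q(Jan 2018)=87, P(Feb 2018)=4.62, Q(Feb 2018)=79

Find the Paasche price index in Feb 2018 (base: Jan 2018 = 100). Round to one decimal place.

97.9

Paasche price index uses current-period quantities as weights.
ΣP(Feb 2018)·Q(Feb 2018) = 4.38×170 + 4.62×79 = 744.6 + 364.98 = 1109.58
ΣP(Jan 2018)·Q(Feb 2018) = 3.95×170 + 5.85×79 = 671.5 + 462.15 = 1133.65
Index = 1109.58 / 1133.65 × 100 = 97.8768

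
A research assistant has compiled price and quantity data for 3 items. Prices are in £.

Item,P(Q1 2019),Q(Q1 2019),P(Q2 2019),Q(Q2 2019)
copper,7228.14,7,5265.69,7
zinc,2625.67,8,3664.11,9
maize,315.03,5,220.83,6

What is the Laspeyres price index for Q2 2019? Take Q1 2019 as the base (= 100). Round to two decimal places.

91.94

Laspeyres price index uses base-period quantities as weights.
ΣP(Q2 2019)·Q(Q1 2019) = 5265.69×7 + 3664.11×8 + 220.83×5 = 36859.83 + 29312.88 + 1104.15 = 67276.86
ΣP(Q1 2019)·Q(Q1 2019) = 7228.14×7 + 2625.67×8 + 315.03×5 = 50596.98 + 21005.36 + 1575.15 = 73177.49
Index = 67276.86 / 73177.49 × 100 = 91.9366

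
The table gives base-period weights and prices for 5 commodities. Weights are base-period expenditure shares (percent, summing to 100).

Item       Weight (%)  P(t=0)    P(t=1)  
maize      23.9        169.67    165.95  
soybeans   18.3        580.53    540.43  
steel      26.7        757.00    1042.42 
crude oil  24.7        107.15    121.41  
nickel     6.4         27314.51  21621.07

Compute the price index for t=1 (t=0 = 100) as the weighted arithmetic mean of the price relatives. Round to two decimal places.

110.23

maize: 23.9 × (165.95/169.67) = 23.9 × 0.978075 = 23.3760
soybeans: 18.3 × (540.43/580.53) = 18.3 × 0.930925 = 17.0359
steel: 26.7 × (1042.42/757.00) = 26.7 × 1.377041 = 36.7670
crude oil: 24.7 × (121.41/107.15) = 24.7 × 1.133084 = 27.9872
nickel: 6.4 × (21621.07/27314.51) = 6.4 × 0.791560 = 5.0660
Index = Σ wᵢ·(p₁ᵢ/p₀ᵢ) = 23.3760 + 17.0359 + 36.7670 + 27.9872 + 5.0660 = 110.2321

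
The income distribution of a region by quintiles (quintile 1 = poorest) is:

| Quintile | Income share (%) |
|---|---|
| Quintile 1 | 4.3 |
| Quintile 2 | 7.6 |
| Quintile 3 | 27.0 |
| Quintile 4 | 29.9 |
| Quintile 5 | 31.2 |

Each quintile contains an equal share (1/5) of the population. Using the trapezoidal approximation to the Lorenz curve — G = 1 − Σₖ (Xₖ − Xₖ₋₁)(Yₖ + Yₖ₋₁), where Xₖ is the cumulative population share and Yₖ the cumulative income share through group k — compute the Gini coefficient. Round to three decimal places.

Cumulative income shares Yₖ: 0.0430, 0.1190, 0.3890, 0.6880, 1.0000
Σ (Xₖ−Xₖ₋₁)(Yₖ+Yₖ₋₁) = (1/5)(0.0430+0.0000) + (1/5)(0.1190+0.0430) + (1/5)(0.3890+0.1190) + (1/5)(0.6880+0.3890) + (1/5)(1.0000+0.6880)
  = 0.0086 + 0.0324 + 0.1016 + 0.2154 + 0.3376 = 0.6956
G = 1 − 0.6956 = 0.3044

0.304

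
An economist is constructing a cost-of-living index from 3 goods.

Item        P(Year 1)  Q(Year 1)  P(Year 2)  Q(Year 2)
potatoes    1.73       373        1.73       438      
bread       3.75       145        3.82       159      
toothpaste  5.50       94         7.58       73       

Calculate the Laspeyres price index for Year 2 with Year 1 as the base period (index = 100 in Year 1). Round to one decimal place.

Laspeyres price index uses base-period quantities as weights.
ΣP(Year 2)·Q(Year 1) = 1.73×373 + 3.82×145 + 7.58×94 = 645.29 + 553.9 + 712.52 = 1911.71
ΣP(Year 1)·Q(Year 1) = 1.73×373 + 3.75×145 + 5.50×94 = 645.29 + 543.75 + 517 = 1706.04
Index = 1911.71 / 1706.04 × 100 = 112.0554

112.1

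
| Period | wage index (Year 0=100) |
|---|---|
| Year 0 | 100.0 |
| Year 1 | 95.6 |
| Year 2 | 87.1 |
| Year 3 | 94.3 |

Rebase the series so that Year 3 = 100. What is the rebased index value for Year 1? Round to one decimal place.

Rebased(Year 1) = 95.6 / 94.3 × 100 = 101.3786

101.4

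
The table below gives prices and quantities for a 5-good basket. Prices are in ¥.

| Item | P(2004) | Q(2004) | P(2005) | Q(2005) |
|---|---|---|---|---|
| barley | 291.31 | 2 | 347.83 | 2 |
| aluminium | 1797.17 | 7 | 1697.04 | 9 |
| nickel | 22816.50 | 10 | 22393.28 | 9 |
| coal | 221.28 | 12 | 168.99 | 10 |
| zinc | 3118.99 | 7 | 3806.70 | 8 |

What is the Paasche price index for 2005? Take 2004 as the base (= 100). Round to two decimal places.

100.15

Paasche price index uses current-period quantities as weights.
ΣP(2005)·Q(2005) = 347.83×2 + 1697.04×9 + 22393.28×9 + 168.99×10 + 3806.70×8 = 695.66 + 15273.36 + 201539.52 + 1689.9 + 30453.6 = 249652.04
ΣP(2004)·Q(2005) = 291.31×2 + 1797.17×9 + 22816.50×9 + 221.28×10 + 3118.99×8 = 582.62 + 16174.53 + 205348.5 + 2212.8 + 24951.92 = 249270.37
Index = 249652.04 / 249270.37 × 100 = 100.1531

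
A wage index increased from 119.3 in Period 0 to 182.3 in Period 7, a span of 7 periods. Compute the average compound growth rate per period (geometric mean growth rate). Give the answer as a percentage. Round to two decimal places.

6.24%

Growth factor = (182.3/119.3)^(1/7) = (1.528080)^(1/7) = 1.062445
Growth rate = 1.062445 − 1 = 0.062445 = 6.2445%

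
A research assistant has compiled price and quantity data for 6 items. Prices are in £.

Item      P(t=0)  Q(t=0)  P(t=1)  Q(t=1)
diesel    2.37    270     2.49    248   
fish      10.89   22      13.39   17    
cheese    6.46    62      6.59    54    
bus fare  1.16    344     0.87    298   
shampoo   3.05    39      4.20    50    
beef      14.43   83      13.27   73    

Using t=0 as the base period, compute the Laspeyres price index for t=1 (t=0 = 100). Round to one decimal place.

Laspeyres price index uses base-period quantities as weights.
ΣP(t=1)·Q(t=0) = 2.49×270 + 13.39×22 + 6.59×62 + 0.87×344 + 4.20×39 + 13.27×83 = 672.3 + 294.58 + 408.58 + 299.28 + 163.8 + 1101.41 = 2939.95
ΣP(t=0)·Q(t=0) = 2.37×270 + 10.89×22 + 6.46×62 + 1.16×344 + 3.05×39 + 14.43×83 = 639.9 + 239.58 + 400.52 + 399.04 + 118.95 + 1197.69 = 2995.68
Index = 2939.95 / 2995.68 × 100 = 98.1397

98.1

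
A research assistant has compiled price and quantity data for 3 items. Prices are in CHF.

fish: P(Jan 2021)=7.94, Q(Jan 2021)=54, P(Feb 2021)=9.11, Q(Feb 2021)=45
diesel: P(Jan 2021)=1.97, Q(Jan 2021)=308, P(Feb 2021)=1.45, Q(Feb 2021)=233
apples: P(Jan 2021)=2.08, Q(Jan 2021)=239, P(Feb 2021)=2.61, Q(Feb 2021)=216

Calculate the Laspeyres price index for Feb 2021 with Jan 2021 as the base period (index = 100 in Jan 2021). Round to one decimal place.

101.9

Laspeyres price index uses base-period quantities as weights.
ΣP(Feb 2021)·Q(Jan 2021) = 9.11×54 + 1.45×308 + 2.61×239 = 491.94 + 446.6 + 623.79 = 1562.33
ΣP(Jan 2021)·Q(Jan 2021) = 7.94×54 + 1.97×308 + 2.08×239 = 428.76 + 606.76 + 497.12 = 1532.64
Index = 1562.33 / 1532.64 × 100 = 101.9372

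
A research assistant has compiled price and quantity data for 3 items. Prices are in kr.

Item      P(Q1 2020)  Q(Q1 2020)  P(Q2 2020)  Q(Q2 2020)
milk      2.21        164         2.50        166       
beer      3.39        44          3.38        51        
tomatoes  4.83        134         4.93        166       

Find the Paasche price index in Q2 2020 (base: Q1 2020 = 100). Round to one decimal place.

Paasche price index uses current-period quantities as weights.
ΣP(Q2 2020)·Q(Q2 2020) = 2.50×166 + 3.38×51 + 4.93×166 = 415 + 172.38 + 818.38 = 1405.76
ΣP(Q1 2020)·Q(Q2 2020) = 2.21×166 + 3.39×51 + 4.83×166 = 366.86 + 172.89 + 801.78 = 1341.53
Index = 1405.76 / 1341.53 × 100 = 104.7878

104.8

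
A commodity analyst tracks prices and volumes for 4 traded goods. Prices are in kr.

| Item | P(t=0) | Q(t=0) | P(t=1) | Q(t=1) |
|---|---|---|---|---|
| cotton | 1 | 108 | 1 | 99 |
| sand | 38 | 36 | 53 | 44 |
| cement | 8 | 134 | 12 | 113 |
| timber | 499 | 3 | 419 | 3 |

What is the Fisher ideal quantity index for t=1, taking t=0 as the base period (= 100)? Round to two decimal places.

Laspeyres component (base-period weights):
ΣP(t=0)Q(t=1) = 1×99 + 38×44 + 8×113 + 499×3 = 99 + 1672 + 904 + 1497 = 4172
ΣP(t=0)Q(t=0) = 1×108 + 38×36 + 8×134 + 499×3 = 108 + 1368 + 1072 + 1497 = 4045
L = 4172 / 4045 × 100 = 103.1397
Paasche component (current-period weights):
ΣP(t=1)Q(t=1) = 1×99 + 53×44 + 12×113 + 419×3 = 99 + 2332 + 1356 + 1257 = 5044
ΣP(t=1)Q(t=0) = 1×108 + 53×36 + 12×134 + 419×3 = 108 + 1908 + 1608 + 1257 = 4881
P = 5044 / 4881 × 100 = 103.3395
Fisher = √(L × P) = √(103.1397 × 103.3395) = 103.2395

103.24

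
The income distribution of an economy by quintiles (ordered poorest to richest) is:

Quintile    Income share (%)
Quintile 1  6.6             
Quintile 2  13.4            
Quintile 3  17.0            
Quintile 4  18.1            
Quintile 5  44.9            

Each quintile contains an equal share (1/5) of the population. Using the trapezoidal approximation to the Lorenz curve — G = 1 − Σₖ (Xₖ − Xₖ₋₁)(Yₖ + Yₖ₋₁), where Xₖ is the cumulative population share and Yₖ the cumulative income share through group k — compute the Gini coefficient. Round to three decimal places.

Cumulative income shares Yₖ: 0.0660, 0.2000, 0.3700, 0.5510, 1.0000
Σ (Xₖ−Xₖ₋₁)(Yₖ+Yₖ₋₁) = (1/5)(0.0660+0.0000) + (1/5)(0.2000+0.0660) + (1/5)(0.3700+0.2000) + (1/5)(0.5510+0.3700) + (1/5)(1.0000+0.5510)
  = 0.0132 + 0.0532 + 0.1140 + 0.1842 + 0.3102 = 0.6748
G = 1 − 0.6748 = 0.3252

0.325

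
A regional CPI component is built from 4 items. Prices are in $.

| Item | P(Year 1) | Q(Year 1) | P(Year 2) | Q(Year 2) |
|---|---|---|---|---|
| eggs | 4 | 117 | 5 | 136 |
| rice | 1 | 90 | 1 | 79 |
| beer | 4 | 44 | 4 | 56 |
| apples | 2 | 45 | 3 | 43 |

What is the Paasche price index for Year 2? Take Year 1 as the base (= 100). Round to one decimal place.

Paasche price index uses current-period quantities as weights.
ΣP(Year 2)·Q(Year 2) = 5×136 + 1×79 + 4×56 + 3×43 = 680 + 79 + 224 + 129 = 1112
ΣP(Year 1)·Q(Year 2) = 4×136 + 1×79 + 4×56 + 2×43 = 544 + 79 + 224 + 86 = 933
Index = 1112 / 933 × 100 = 119.1854

119.2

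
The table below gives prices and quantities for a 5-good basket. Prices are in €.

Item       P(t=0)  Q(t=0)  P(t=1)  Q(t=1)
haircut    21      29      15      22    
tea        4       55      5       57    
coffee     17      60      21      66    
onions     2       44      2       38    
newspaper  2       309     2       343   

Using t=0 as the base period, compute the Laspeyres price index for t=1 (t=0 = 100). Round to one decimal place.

104.7

Laspeyres price index uses base-period quantities as weights.
ΣP(t=1)·Q(t=0) = 15×29 + 5×55 + 21×60 + 2×44 + 2×309 = 435 + 275 + 1260 + 88 + 618 = 2676
ΣP(t=0)·Q(t=0) = 21×29 + 4×55 + 17×60 + 2×44 + 2×309 = 609 + 220 + 1020 + 88 + 618 = 2555
Index = 2676 / 2555 × 100 = 104.7358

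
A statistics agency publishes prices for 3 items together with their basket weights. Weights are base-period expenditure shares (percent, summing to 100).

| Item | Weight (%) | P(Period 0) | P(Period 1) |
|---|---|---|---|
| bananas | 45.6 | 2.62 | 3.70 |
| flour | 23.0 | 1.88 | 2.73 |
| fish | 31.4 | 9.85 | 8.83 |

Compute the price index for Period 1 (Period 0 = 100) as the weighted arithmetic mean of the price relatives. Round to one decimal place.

125.9

bananas: 45.6 × (3.70/2.62) = 45.6 × 1.412214 = 64.3969
flour: 23.0 × (2.73/1.88) = 23.0 × 1.452128 = 33.3989
fish: 31.4 × (8.83/9.85) = 31.4 × 0.896447 = 28.1484
Index = Σ wᵢ·(p₁ᵢ/p₀ᵢ) = 64.3969 + 33.3989 + 28.1484 = 125.9443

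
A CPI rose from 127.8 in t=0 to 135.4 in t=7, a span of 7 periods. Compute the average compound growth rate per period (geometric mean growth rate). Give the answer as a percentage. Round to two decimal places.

0.83%

Growth factor = (135.4/127.8)^(1/7) = (1.059468)^(1/7) = 1.008287
Growth rate = 1.008287 − 1 = 0.008287 = 0.8287%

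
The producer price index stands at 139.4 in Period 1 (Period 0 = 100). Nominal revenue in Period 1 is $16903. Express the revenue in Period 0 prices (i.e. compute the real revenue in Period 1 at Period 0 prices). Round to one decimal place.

Real = Nominal ÷ (Index/100) = 16903 ÷ (139.4/100)
     = 16903 ÷ 1.394 = 12125.5380

12125.5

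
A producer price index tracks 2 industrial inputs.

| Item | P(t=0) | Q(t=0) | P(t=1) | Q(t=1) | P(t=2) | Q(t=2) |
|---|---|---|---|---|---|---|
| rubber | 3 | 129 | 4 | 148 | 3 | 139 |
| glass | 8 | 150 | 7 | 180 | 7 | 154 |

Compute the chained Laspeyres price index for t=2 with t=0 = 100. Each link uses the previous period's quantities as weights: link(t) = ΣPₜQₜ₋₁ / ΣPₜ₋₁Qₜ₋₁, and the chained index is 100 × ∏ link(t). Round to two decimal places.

90.79

Link t=0→t=1:
ΣP(t=1)Q(t=0) = 4×129 + 7×150 = 516 + 1050 = 1566
ΣP(t=0)Q(t=0) = 3×129 + 8×150 = 387 + 1200 = 1587
link = 1566/1587 = 0.986767
Link t=1→t=2:
ΣP(t=2)Q(t=1) = 3×148 + 7×180 = 444 + 1260 = 1704
ΣP(t=1)Q(t=1) = 4×148 + 7×180 = 592 + 1260 = 1852
link = 1704/1852 = 0.920086
Chained index = 100 × 0.986767 × 0.920086 = 90.7911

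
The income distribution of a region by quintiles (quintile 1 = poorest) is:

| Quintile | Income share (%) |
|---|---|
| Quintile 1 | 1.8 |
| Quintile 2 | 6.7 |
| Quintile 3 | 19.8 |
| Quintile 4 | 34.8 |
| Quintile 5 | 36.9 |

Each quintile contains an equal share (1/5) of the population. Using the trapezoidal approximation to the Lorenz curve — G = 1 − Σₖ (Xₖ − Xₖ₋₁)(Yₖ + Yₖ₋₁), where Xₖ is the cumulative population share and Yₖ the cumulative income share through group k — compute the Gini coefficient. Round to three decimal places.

0.393

Cumulative income shares Yₖ: 0.0180, 0.0850, 0.2830, 0.6310, 1.0000
Σ (Xₖ−Xₖ₋₁)(Yₖ+Yₖ₋₁) = (1/5)(0.0180+0.0000) + (1/5)(0.0850+0.0180) + (1/5)(0.2830+0.0850) + (1/5)(0.6310+0.2830) + (1/5)(1.0000+0.6310)
  = 0.0036 + 0.0206 + 0.0736 + 0.1828 + 0.3262 = 0.6068
G = 1 − 0.6068 = 0.3932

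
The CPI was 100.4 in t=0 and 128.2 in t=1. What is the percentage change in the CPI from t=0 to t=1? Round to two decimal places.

Change = (128.2 − 100.4) / 100.4 × 100
       = 27.8 / 100.4 × 100 = 27.6892%

27.69%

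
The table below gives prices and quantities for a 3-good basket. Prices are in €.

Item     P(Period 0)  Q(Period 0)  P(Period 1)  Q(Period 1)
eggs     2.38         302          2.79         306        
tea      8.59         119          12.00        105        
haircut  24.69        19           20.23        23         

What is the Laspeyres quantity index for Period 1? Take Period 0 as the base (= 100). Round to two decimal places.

99.46

Laspeyres quantity index uses base-period prices as weights.
ΣP(Period 0)·Q(Period 1) = 2.38×306 + 8.59×105 + 24.69×23 = 728.28 + 901.95 + 567.87 = 2198.1
ΣP(Period 0)·Q(Period 0) = 2.38×302 + 8.59×119 + 24.69×19 = 718.76 + 1022.21 + 469.11 = 2210.08
Index = 2198.1 / 2210.08 × 100 = 99.4579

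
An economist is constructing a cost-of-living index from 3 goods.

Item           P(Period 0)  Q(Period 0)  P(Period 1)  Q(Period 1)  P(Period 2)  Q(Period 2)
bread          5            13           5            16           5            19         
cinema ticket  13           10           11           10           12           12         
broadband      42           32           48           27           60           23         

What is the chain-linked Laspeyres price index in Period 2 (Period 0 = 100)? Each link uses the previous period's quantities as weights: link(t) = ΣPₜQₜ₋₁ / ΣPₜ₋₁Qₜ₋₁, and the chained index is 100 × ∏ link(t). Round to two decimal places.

136.16

Link Period 0→Period 1:
ΣP(Period 1)Q(Period 0) = 5×13 + 11×10 + 48×32 = 65 + 110 + 1536 = 1711
ΣP(Period 0)Q(Period 0) = 5×13 + 13×10 + 42×32 = 65 + 130 + 1344 = 1539
link = 1711/1539 = 1.111761
Link Period 1→Period 2:
ΣP(Period 2)Q(Period 1) = 5×16 + 12×10 + 60×27 = 80 + 120 + 1620 = 1820
ΣP(Period 1)Q(Period 1) = 5×16 + 11×10 + 48×27 = 80 + 110 + 1296 = 1486
link = 1820/1486 = 1.224764
Chained index = 100 × 1.111761 × 1.224764 = 136.1645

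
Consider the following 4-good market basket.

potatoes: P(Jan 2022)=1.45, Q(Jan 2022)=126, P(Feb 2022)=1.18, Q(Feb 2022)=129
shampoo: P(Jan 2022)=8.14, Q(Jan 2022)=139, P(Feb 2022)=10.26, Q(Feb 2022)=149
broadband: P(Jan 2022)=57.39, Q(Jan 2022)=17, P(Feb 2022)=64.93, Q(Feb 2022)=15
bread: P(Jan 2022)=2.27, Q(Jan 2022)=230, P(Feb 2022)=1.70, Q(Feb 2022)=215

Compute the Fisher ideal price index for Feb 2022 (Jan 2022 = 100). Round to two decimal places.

Laspeyres component (base-period weights):
ΣP(Feb 2022)Q(Jan 2022) = 1.18×126 + 10.26×139 + 64.93×17 + 1.70×230 = 148.68 + 1426.14 + 1103.81 + 391 = 3069.63
ΣP(Jan 2022)Q(Jan 2022) = 1.45×126 + 8.14×139 + 57.39×17 + 2.27×230 = 182.7 + 1131.46 + 975.63 + 522.1 = 2811.89
L = 3069.63 / 2811.89 × 100 = 109.1661
Paasche component (current-period weights):
ΣP(Feb 2022)Q(Feb 2022) = 1.18×129 + 10.26×149 + 64.93×15 + 1.70×215 = 152.22 + 1528.74 + 973.95 + 365.5 = 3020.41
ΣP(Jan 2022)Q(Feb 2022) = 1.45×129 + 8.14×149 + 57.39×15 + 2.27×215 = 187.05 + 1212.86 + 860.85 + 488.05 = 2748.81
P = 3020.41 / 2748.81 × 100 = 109.8806
Fisher = √(L × P) = √(109.1661 × 109.8806) = 109.5228

109.52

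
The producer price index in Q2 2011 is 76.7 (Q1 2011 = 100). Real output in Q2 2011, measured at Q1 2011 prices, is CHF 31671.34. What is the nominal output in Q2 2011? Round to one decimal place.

Nominal = Real × (Index/100) = 31671.34 × (76.7/100)
        = 31671.34 × 0.767 = 24291.9178

24291.9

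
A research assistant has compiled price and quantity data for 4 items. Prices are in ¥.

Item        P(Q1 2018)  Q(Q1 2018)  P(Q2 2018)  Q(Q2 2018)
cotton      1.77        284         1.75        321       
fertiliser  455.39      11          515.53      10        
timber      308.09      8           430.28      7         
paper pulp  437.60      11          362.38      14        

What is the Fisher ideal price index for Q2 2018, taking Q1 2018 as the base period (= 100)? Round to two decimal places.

Laspeyres component (base-period weights):
ΣP(Q2 2018)Q(Q1 2018) = 1.75×284 + 515.53×11 + 430.28×8 + 362.38×11 = 497 + 5670.83 + 3442.24 + 3986.18 = 13596.25
ΣP(Q1 2018)Q(Q1 2018) = 1.77×284 + 455.39×11 + 308.09×8 + 437.60×11 = 502.68 + 5009.29 + 2464.72 + 4813.6 = 12790.29
L = 13596.25 / 12790.29 × 100 = 106.3013
Paasche component (current-period weights):
ΣP(Q2 2018)Q(Q2 2018) = 1.75×321 + 515.53×10 + 430.28×7 + 362.38×14 = 561.75 + 5155.3 + 3011.96 + 5073.32 = 13802.33
ΣP(Q1 2018)Q(Q2 2018) = 1.77×321 + 455.39×10 + 308.09×7 + 437.60×14 = 568.17 + 4553.9 + 2156.63 + 6126.4 = 13405.1
P = 13802.33 / 13405.1 × 100 = 102.9633
Fisher = √(L × P) = √(106.3013 × 102.9633) = 104.6190

104.62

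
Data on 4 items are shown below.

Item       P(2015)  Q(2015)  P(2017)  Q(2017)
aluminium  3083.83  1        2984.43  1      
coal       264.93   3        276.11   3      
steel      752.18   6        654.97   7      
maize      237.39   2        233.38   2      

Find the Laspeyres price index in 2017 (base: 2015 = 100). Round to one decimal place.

Laspeyres price index uses base-period quantities as weights.
ΣP(2017)·Q(2015) = 2984.43×1 + 276.11×3 + 654.97×6 + 233.38×2 = 2984.43 + 828.33 + 3929.82 + 466.76 = 8209.34
ΣP(2015)·Q(2015) = 3083.83×1 + 264.93×3 + 752.18×6 + 237.39×2 = 3083.83 + 794.79 + 4513.08 + 474.78 = 8866.48
Index = 8209.34 / 8866.48 × 100 = 92.5885

92.6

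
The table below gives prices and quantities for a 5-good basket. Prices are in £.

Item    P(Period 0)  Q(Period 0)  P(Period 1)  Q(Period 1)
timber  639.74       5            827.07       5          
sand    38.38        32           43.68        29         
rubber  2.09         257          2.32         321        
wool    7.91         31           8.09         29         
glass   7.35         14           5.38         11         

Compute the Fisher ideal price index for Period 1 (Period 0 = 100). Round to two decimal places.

Laspeyres component (base-period weights):
ΣP(Period 1)Q(Period 0) = 827.07×5 + 43.68×32 + 2.32×257 + 8.09×31 + 5.38×14 = 4135.35 + 1397.76 + 596.24 + 250.79 + 75.32 = 6455.46
ΣP(Period 0)Q(Period 0) = 639.74×5 + 38.38×32 + 2.09×257 + 7.91×31 + 7.35×14 = 3198.7 + 1228.16 + 537.13 + 245.21 + 102.9 = 5312.1
L = 6455.46 / 5312.1 × 100 = 121.5237
Paasche component (current-period weights):
ΣP(Period 1)Q(Period 1) = 827.07×5 + 43.68×29 + 2.32×321 + 8.09×29 + 5.38×11 = 4135.35 + 1266.72 + 744.72 + 234.61 + 59.18 = 6440.58
ΣP(Period 0)Q(Period 1) = 639.74×5 + 38.38×29 + 2.09×321 + 7.91×29 + 7.35×11 = 3198.7 + 1113.02 + 670.89 + 229.39 + 80.85 = 5292.85
P = 6440.58 / 5292.85 × 100 = 121.6845
Fisher = √(L × P) = √(121.5237 × 121.6845) = 121.6041

121.60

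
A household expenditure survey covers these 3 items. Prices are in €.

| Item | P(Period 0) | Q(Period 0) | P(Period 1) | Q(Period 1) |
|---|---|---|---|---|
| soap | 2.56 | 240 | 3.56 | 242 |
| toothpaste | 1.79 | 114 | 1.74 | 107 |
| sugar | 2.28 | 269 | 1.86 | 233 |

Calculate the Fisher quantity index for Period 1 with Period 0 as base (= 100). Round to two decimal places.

94.55

Laspeyres component (base-period weights):
ΣP(Period 0)Q(Period 1) = 2.56×242 + 1.79×107 + 2.28×233 = 619.52 + 191.53 + 531.24 = 1342.29
ΣP(Period 0)Q(Period 0) = 2.56×240 + 1.79×114 + 2.28×269 = 614.4 + 204.06 + 613.32 = 1431.78
L = 1342.29 / 1431.78 × 100 = 93.7497
Paasche component (current-period weights):
ΣP(Period 1)Q(Period 1) = 3.56×242 + 1.74×107 + 1.86×233 = 861.52 + 186.18 + 433.38 = 1481.08
ΣP(Period 1)Q(Period 0) = 3.56×240 + 1.74×114 + 1.86×269 = 854.4 + 198.36 + 500.34 = 1553.1
P = 1481.08 / 1553.1 × 100 = 95.3628
Fisher = √(L × P) = √(93.7497 × 95.3628) = 94.5528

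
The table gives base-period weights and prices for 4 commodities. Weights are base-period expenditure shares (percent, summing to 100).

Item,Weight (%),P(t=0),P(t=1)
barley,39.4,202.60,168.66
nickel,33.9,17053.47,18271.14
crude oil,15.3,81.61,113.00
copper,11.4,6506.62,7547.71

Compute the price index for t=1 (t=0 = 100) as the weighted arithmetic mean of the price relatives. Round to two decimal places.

103.53

barley: 39.4 × (168.66/202.60) = 39.4 × 0.832478 = 32.7996
nickel: 33.9 × (18271.14/17053.47) = 33.9 × 1.071403 = 36.3206
crude oil: 15.3 × (113.00/81.61) = 15.3 × 1.384634 = 21.1849
copper: 11.4 × (7547.71/6506.62) = 11.4 × 1.160005 = 13.2241
Index = Σ wᵢ·(p₁ᵢ/p₀ᵢ) = 32.7996 + 36.3206 + 21.1849 + 13.2241 = 103.5291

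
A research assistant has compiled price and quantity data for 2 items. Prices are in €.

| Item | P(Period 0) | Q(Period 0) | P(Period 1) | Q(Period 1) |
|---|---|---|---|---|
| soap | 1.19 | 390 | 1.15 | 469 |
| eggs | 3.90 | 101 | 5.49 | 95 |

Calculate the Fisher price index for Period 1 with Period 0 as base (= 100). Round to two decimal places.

115.56

Laspeyres component (base-period weights):
ΣP(Period 1)Q(Period 0) = 1.15×390 + 5.49×101 = 448.5 + 554.49 = 1002.99
ΣP(Period 0)Q(Period 0) = 1.19×390 + 3.90×101 = 464.1 + 393.9 = 858
L = 1002.99 / 858 × 100 = 116.8986
Paasche component (current-period weights):
ΣP(Period 1)Q(Period 1) = 1.15×469 + 5.49×95 = 539.35 + 521.55 = 1060.9
ΣP(Period 0)Q(Period 1) = 1.19×469 + 3.90×95 = 558.11 + 370.5 = 928.61
P = 1060.9 / 928.61 × 100 = 114.2460
Fisher = √(L × P) = √(116.8986 × 114.2460) = 115.5647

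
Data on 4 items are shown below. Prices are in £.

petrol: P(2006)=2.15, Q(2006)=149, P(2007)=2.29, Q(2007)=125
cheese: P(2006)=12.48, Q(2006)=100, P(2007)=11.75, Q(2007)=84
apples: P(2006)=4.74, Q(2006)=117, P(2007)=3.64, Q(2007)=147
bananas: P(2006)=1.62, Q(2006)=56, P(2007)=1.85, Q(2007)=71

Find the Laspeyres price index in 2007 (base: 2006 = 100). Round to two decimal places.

92.41

Laspeyres price index uses base-period quantities as weights.
ΣP(2007)·Q(2006) = 2.29×149 + 11.75×100 + 3.64×117 + 1.85×56 = 341.21 + 1175 + 425.88 + 103.6 = 2045.69
ΣP(2006)·Q(2006) = 2.15×149 + 12.48×100 + 4.74×117 + 1.62×56 = 320.35 + 1248 + 554.58 + 90.72 = 2213.65
Index = 2045.69 / 2213.65 × 100 = 92.4125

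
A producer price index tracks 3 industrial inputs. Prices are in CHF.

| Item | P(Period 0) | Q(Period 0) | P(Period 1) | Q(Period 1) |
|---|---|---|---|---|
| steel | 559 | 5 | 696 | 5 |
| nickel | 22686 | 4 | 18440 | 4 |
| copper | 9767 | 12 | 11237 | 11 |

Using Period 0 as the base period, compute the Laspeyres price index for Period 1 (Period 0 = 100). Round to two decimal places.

100.64

Laspeyres price index uses base-period quantities as weights.
ΣP(Period 1)·Q(Period 0) = 696×5 + 18440×4 + 11237×12 = 3480 + 73760 + 134844 = 212084
ΣP(Period 0)·Q(Period 0) = 559×5 + 22686×4 + 9767×12 = 2795 + 90744 + 117204 = 210743
Index = 212084 / 210743 × 100 = 100.6363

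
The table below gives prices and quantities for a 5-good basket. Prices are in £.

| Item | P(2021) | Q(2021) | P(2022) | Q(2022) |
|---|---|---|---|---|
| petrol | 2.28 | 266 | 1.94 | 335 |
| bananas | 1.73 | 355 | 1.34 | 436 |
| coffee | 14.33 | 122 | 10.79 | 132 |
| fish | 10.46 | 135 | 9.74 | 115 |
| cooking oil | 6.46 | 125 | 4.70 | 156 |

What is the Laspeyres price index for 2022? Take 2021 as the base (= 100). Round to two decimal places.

Laspeyres price index uses base-period quantities as weights.
ΣP(2022)·Q(2021) = 1.94×266 + 1.34×355 + 10.79×122 + 9.74×135 + 4.70×125 = 516.04 + 475.7 + 1316.38 + 1314.9 + 587.5 = 4210.52
ΣP(2021)·Q(2021) = 2.28×266 + 1.73×355 + 14.33×122 + 10.46×135 + 6.46×125 = 606.48 + 614.15 + 1748.26 + 1412.1 + 807.5 = 5188.49
Index = 4210.52 / 5188.49 × 100 = 81.1512

81.15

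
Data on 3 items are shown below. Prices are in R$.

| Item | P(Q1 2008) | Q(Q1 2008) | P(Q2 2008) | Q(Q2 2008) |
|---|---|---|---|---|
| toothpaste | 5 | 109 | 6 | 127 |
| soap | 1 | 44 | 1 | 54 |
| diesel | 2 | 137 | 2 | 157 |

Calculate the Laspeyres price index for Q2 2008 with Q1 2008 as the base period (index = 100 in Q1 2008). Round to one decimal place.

112.6

Laspeyres price index uses base-period quantities as weights.
ΣP(Q2 2008)·Q(Q1 2008) = 6×109 + 1×44 + 2×137 = 654 + 44 + 274 = 972
ΣP(Q1 2008)·Q(Q1 2008) = 5×109 + 1×44 + 2×137 = 545 + 44 + 274 = 863
Index = 972 / 863 × 100 = 112.6304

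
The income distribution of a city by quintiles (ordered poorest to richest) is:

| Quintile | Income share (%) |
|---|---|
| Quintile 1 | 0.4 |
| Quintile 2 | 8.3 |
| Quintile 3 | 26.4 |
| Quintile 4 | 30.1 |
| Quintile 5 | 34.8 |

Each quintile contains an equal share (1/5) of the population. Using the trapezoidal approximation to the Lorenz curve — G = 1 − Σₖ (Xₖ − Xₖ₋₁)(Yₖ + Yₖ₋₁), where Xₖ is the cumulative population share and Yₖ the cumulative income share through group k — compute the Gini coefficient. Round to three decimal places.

0.362

Cumulative income shares Yₖ: 0.0040, 0.0870, 0.3510, 0.6520, 1.0000
Σ (Xₖ−Xₖ₋₁)(Yₖ+Yₖ₋₁) = (1/5)(0.0040+0.0000) + (1/5)(0.0870+0.0040) + (1/5)(0.3510+0.0870) + (1/5)(0.6520+0.3510) + (1/5)(1.0000+0.6520)
  = 0.0008 + 0.0182 + 0.0876 + 0.2006 + 0.3304 = 0.6376
G = 1 − 0.6376 = 0.3624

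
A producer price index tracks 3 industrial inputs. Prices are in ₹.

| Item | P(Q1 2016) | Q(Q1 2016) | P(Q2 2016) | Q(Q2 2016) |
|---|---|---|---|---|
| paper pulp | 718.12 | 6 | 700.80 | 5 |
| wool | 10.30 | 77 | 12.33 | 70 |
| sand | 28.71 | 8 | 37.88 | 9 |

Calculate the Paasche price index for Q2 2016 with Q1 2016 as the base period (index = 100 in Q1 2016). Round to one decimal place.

Paasche price index uses current-period quantities as weights.
ΣP(Q2 2016)·Q(Q2 2016) = 700.80×5 + 12.33×70 + 37.88×9 = 3504 + 863.1 + 340.92 = 4708.02
ΣP(Q1 2016)·Q(Q2 2016) = 718.12×5 + 10.30×70 + 28.71×9 = 3590.6 + 721 + 258.39 = 4569.99
Index = 4708.02 / 4569.99 × 100 = 103.0204

103.0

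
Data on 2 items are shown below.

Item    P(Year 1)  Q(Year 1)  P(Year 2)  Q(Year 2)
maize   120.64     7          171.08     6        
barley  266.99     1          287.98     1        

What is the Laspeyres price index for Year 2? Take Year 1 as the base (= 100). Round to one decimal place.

Laspeyres price index uses base-period quantities as weights.
ΣP(Year 2)·Q(Year 1) = 171.08×7 + 287.98×1 = 1197.56 + 287.98 = 1485.54
ΣP(Year 1)·Q(Year 1) = 120.64×7 + 266.99×1 = 844.48 + 266.99 = 1111.47
Index = 1485.54 / 1111.47 × 100 = 133.6554

133.7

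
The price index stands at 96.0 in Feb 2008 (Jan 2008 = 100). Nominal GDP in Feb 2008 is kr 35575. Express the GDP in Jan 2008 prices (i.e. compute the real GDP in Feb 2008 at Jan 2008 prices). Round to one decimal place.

Real = Nominal ÷ (Index/100) = 35575 ÷ (96.0/100)
     = 35575 ÷ 0.960 = 37057.2917

37057.3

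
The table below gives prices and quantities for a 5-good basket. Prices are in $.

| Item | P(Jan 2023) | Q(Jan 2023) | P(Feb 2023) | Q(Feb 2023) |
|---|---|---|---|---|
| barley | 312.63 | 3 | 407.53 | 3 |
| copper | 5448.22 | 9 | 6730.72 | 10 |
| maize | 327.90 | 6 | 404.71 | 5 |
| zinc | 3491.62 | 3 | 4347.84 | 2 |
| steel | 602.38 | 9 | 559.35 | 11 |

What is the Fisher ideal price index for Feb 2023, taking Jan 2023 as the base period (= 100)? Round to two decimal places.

121.09

Laspeyres component (base-period weights):
ΣP(Feb 2023)Q(Jan 2023) = 407.53×3 + 6730.72×9 + 404.71×6 + 4347.84×3 + 559.35×9 = 1222.59 + 60576.48 + 2428.26 + 13043.52 + 5034.15 = 82305
ΣP(Jan 2023)Q(Jan 2023) = 312.63×3 + 5448.22×9 + 327.90×6 + 3491.62×3 + 602.38×9 = 937.89 + 49033.98 + 1967.4 + 10474.86 + 5421.42 = 67835.55
L = 82305 / 67835.55 × 100 = 121.3302
Paasche component (current-period weights):
ΣP(Feb 2023)Q(Feb 2023) = 407.53×3 + 6730.72×10 + 404.71×5 + 4347.84×2 + 559.35×11 = 1222.59 + 67307.2 + 2023.55 + 8695.68 + 6152.85 = 85401.87
ΣP(Jan 2023)Q(Feb 2023) = 312.63×3 + 5448.22×10 + 327.90×5 + 3491.62×2 + 602.38×11 = 937.89 + 54482.2 + 1639.5 + 6983.24 + 6626.18 = 70669.01
P = 85401.87 / 70669.01 × 100 = 120.8477
Fisher = √(L × P) = √(121.3302 × 120.8477) = 121.0887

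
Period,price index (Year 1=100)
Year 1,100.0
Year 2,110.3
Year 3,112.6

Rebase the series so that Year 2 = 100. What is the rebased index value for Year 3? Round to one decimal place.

102.1

Rebased(Year 3) = 112.6 / 110.3 × 100 = 102.0852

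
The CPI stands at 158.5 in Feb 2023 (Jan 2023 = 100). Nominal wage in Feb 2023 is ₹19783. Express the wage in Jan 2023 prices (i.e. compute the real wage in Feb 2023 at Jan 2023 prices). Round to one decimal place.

12481.4

Real = Nominal ÷ (Index/100) = 19783 ÷ (158.5/100)
     = 19783 ÷ 1.585 = 12481.3880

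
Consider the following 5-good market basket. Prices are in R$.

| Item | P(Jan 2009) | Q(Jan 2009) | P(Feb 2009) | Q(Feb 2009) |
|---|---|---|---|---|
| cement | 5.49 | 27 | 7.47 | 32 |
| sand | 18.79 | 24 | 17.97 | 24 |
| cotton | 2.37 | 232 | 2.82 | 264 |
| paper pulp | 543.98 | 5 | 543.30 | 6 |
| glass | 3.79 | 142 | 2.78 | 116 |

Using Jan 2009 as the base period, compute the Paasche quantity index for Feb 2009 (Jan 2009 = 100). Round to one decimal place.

Paasche quantity index uses current-period prices as weights.
ΣP(Feb 2009)·Q(Feb 2009) = 7.47×32 + 17.97×24 + 2.82×264 + 543.30×6 + 2.78×116 = 239.04 + 431.28 + 744.48 + 3259.8 + 322.48 = 4997.08
ΣP(Feb 2009)·Q(Jan 2009) = 7.47×27 + 17.97×24 + 2.82×232 + 543.30×5 + 2.78×142 = 201.69 + 431.28 + 654.24 + 2716.5 + 394.76 = 4398.47
Index = 4997.08 / 4398.47 × 100 = 113.6095

113.6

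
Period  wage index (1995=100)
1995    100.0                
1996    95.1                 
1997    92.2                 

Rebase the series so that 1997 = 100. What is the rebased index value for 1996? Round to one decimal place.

103.1

Rebased(1996) = 95.1 / 92.2 × 100 = 103.1453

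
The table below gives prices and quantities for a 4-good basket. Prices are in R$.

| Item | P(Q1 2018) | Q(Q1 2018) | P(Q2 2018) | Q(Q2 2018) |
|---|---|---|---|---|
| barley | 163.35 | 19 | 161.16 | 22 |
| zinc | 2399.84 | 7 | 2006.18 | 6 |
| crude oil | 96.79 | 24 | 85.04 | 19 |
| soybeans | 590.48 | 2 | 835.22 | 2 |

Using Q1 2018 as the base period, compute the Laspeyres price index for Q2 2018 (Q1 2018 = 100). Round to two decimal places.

88.94

Laspeyres price index uses base-period quantities as weights.
ΣP(Q2 2018)·Q(Q1 2018) = 161.16×19 + 2006.18×7 + 85.04×24 + 835.22×2 = 3062.04 + 14043.26 + 2040.96 + 1670.44 = 20816.7
ΣP(Q1 2018)·Q(Q1 2018) = 163.35×19 + 2399.84×7 + 96.79×24 + 590.48×2 = 3103.65 + 16798.88 + 2322.96 + 1180.96 = 23406.45
Index = 20816.7 / 23406.45 × 100 = 88.9357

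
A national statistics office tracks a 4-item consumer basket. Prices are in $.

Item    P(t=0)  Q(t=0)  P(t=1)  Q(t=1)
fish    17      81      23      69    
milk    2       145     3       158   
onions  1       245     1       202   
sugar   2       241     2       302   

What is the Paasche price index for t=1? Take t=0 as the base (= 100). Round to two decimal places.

Paasche price index uses current-period quantities as weights.
ΣP(t=1)·Q(t=1) = 23×69 + 3×158 + 1×202 + 2×302 = 1587 + 474 + 202 + 604 = 2867
ΣP(t=0)·Q(t=1) = 17×69 + 2×158 + 1×202 + 2×302 = 1173 + 316 + 202 + 604 = 2295
Index = 2867 / 2295 × 100 = 124.9237

124.92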